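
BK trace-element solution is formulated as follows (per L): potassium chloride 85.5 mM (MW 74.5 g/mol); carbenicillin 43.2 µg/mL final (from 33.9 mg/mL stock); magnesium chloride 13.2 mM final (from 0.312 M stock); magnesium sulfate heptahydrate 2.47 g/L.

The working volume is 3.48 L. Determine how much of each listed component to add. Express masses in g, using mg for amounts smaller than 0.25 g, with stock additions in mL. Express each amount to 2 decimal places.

potassium chloride 22.17 g; carbenicillin 4.43 mL; magnesium chloride 147.23 mL; magnesium sulfate heptahydrate 8.60 g

Scale factor relative to 1 L: 3.48.
potassium chloride: 85.5 mmol/L × 74.5 g/mol × 3.48 L ÷ 1000 = 22.17 g
carbenicillin: V = C2·V2/C1 = 43.2 µg/mL × 3480 mL ÷ 33900 µg/mL = 4.43 mL
magnesium chloride: C1V1 = C2V2 → 13.2 mM × 3480 mL ÷ 312 mM = 147.23 mL
magnesium sulfate heptahydrate: 2.47 g/L × 3.48 L = 8.60 g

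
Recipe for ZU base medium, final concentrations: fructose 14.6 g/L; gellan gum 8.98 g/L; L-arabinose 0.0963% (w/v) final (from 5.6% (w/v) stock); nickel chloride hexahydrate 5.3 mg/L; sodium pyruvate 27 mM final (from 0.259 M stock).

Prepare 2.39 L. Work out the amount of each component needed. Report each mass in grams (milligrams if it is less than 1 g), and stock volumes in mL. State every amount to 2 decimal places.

Working volume: 2.39 L.
fructose: 14.6 g/L × 2.39 L = 34.89 g
gellan gum: 8.98 g/L × 2.39 L = 21.46 g
L-arabinose: dilute stock: 0.0963% ÷ 5.6% × 2390 mL = 41.10 mL
nickel chloride hexahydrate: 5.3 mg/L × 2.39 L = 12.67 mg
sodium pyruvate: V = C2·V2/C1 = 27 mM × 2390 mL ÷ 259 mM = 249.15 mL

fructose 34.89 g; gellan gum 21.46 g; L-arabinose 41.10 mL; nickel chloride hexahydrate 12.67 mg; sodium pyruvate 249.15 mL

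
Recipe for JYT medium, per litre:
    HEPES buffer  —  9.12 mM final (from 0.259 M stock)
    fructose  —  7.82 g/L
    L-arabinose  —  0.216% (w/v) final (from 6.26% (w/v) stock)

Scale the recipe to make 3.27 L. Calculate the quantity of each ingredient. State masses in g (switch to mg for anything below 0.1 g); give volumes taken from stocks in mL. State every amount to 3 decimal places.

Scale factor relative to 1 L: 3.27.
HEPES buffer: V = C2·V2/C1 = 9.12 mM × 3270 mL ÷ 259 mM = 115.144 mL
fructose: 7.82 g/L × 3.27 L = 25.571 g
L-arabinose: C1V1 = C2V2 → 0.216% ÷ 6.26% × 3270 mL = 112.831 mL

HEPES buffer 115.144 mL; fructose 25.571 g; L-arabinose 112.831 mL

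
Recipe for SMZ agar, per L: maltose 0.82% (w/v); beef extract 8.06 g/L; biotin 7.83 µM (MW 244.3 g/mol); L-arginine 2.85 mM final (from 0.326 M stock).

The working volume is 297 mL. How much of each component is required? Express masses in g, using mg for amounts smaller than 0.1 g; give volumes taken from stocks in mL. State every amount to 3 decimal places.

maltose 2.435 g; beef extract 2.394 g; biotin 0.568 mg; L-arginine 2.596 mL

Scale factor relative to 1 L: 0.297.
maltose: 0.82% w/v = 8.2 g/L → 8.2 × 0.297 L = 2.435 g
beef extract: 8.06 g/L × 0.297 L = 2.394 g
biotin: 7.83 µmol/L × 244.3 g/mol × 0.297 L ÷ 1000 = 0.568 mg
L-arginine: C1V1 = C2V2 → 2.85 mM × 297 mL ÷ 326 mM = 2.596 mL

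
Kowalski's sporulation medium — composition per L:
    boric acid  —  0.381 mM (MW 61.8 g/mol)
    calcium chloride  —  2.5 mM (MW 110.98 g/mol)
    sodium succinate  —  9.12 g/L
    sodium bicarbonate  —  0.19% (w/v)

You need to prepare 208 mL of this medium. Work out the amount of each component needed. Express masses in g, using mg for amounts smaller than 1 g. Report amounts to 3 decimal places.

Scale factor relative to 1 L: 0.208.
boric acid: 0.381 mmol/L × 61.8 mg/mmol × 0.208 L = 4.898 mg
calcium chloride: 2.5 mmol/L × 110.98 mg/mmol × 0.208 L = 57.710 mg
sodium succinate: 9.12 g/L × 0.208 L = 1.897 g
sodium bicarbonate: 0.19% w/v = 1.9 g/L → 1.9 × 0.208 L = 0.3952 g = 395.200 mg

boric acid 4.898 mg; calcium chloride 57.710 mg; sodium succinate 1.897 g; sodium bicarbonate 395.200 mg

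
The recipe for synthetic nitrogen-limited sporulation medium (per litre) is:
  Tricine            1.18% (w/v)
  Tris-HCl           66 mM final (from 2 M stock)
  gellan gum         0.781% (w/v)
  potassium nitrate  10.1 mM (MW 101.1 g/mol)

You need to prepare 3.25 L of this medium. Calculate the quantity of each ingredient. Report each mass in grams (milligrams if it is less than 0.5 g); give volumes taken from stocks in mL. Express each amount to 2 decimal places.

Tricine 38.35 g; Tris-HCl 107.25 mL; gellan gum 25.38 g; potassium nitrate 3.32 g

Scale factor relative to 1 L: 3.25.
Tricine: 1.18% w/v = 11.8 g/L → 11.8 × 3.25 L = 38.35 g
Tris-HCl: dilute stock: 66 mM × 3250 mL ÷ 2000 mM = 107.25 mL
gellan gum: 0.781% w/v = 7.81 g/L → 7.81 × 3.25 L = 25.38 g
potassium nitrate: 10.1 mmol/L × 101.1 g/mol × 3.25 L ÷ 1000 = 3.32 g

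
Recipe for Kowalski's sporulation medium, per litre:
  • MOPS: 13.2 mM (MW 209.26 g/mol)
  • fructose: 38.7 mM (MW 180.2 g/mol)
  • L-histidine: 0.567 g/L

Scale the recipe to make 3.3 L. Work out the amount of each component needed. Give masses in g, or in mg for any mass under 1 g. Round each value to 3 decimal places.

Working volume: 3.3 L.
MOPS: 13.2 mmol/L × 209.26 g/mol × 3.3 L ÷ 1000 = 9.115 g
fructose: 38.7 mmol/L × 180.2 g/mol × 3.3 L ÷ 1000 = 23.013 g
L-histidine: 0.567 g/L × 3.3 L = 1.871 g

MOPS 9.115 g; fructose 23.013 g; L-histidine 1.871 g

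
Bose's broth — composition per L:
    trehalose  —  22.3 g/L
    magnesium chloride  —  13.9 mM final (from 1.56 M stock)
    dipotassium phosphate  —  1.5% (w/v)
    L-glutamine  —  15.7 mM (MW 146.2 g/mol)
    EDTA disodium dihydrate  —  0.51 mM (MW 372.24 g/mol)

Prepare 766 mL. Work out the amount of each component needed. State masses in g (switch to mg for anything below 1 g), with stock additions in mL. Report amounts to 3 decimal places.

Scale factor relative to 1 L: 0.766.
trehalose: 22.3 g/L × 0.766 L = 17.082 g
magnesium chloride: V = C2·V2/C1 = 13.9 mM × 766 mL ÷ 1560 mM = 6.825 mL
dipotassium phosphate: 1.5% w/v = 15 g/L → 15 × 0.766 L = 11.490 g
L-glutamine: 15.7 mmol/L × 146.2 g/mol × 0.766 L ÷ 1000 = 1.758 g
EDTA disodium dihydrate: 0.51 mmol/L × 372.24 mg/mmol × 0.766 L = 145.419 mg

trehalose 17.082 g; magnesium chloride 6.825 mL; dipotassium phosphate 11.490 g; L-glutamine 1.758 g; EDTA disodium dihydrate 145.419 mg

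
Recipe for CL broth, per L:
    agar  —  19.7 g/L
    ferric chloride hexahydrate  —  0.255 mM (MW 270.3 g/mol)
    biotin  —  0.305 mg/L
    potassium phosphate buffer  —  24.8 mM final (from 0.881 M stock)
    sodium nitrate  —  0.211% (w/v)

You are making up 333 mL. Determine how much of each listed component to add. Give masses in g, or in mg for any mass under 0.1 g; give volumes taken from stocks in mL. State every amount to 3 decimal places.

agar 6.560 g; ferric chloride hexahydrate 22.953 mg; biotin 0.102 mg; potassium phosphate buffer 9.374 mL; sodium nitrate 0.703 g

Target volume = 333 mL = 0.333 L.
agar: 19.7 g/L × 0.333 L = 6.560 g
ferric chloride hexahydrate: 0.255 mmol/L × 270.3 mg/mmol × 0.333 L = 22.953 mg
biotin: 0.305 mg/L × 0.333 L = 0.102 mg
potassium phosphate buffer: dilute stock: 24.8 mM × 333 mL ÷ 881 mM = 9.374 mL
sodium nitrate: 0.211 g per 100 mL × 333 mL ÷ 100 = 0.703 g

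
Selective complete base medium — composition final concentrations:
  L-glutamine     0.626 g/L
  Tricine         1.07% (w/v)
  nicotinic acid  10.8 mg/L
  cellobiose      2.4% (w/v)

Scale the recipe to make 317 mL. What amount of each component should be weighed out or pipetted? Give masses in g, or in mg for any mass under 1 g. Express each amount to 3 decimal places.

Scale factor relative to 1 L: 0.317.
L-glutamine: 0.626 g/L × 0.317 L = 0.198442 g = 198.442 mg
Tricine: 1.07 g per 100 mL × 317 mL ÷ 100 = 3.392 g
nicotinic acid: 10.8 mg/L × 0.317 L = 3.424 mg
cellobiose: 2.4% w/v = 24 g/L → 24 × 0.317 L = 7.608 g

L-glutamine 198.442 mg; Tricine 3.392 g; nicotinic acid 3.424 mg; cellobiose 7.608 g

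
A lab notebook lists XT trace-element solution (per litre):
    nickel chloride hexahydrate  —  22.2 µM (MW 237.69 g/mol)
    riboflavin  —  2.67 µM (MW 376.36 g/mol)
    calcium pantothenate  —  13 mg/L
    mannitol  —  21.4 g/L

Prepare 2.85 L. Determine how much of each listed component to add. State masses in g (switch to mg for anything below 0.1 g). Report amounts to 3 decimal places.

nickel chloride hexahydrate 15.039 mg; riboflavin 2.864 mg; calcium pantothenate 37.050 mg; mannitol 60.990 g

Working volume: 2.85 L.
nickel chloride hexahydrate: 22.2 µmol/L × 237.69 g/mol × 2.85 L ÷ 1000 = 15.039 mg
riboflavin: 2.67 µmol/L × 376.36 g/mol × 2.85 L ÷ 1000 = 2.864 mg
calcium pantothenate: 13 mg/L × 2.85 L = 37.050 mg
mannitol: 21.4 g/L × 2.85 L = 60.990 g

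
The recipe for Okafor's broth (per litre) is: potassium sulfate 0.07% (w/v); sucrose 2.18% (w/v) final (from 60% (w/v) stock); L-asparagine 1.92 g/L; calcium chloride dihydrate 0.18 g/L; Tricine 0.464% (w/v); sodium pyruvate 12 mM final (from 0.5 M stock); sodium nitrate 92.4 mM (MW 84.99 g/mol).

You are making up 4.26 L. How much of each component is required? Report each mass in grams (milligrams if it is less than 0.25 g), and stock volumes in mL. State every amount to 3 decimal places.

potassium sulfate 2.982 g; sucrose 154.780 mL; L-asparagine 8.179 g; calcium chloride dihydrate 0.767 g; Tricine 19.766 g; sodium pyruvate 102.240 mL; sodium nitrate 33.454 g

Working volume: 4.26 L.
potassium sulfate: 0.07 g per 100 mL × 4260 mL ÷ 100 = 2.982 g
sucrose: C1V1 = C2V2 → 2.18% ÷ 60% × 4260 mL = 154.780 mL
L-asparagine: 1.92 g/L × 4.26 L = 8.179 g
calcium chloride dihydrate: 0.18 g/L × 4.26 L = 0.767 g
Tricine: 0.464% w/v = 4.64 g/L → 4.64 × 4.26 L = 19.766 g
sodium pyruvate: V = C2·V2/C1 = 12 mM × 4260 mL ÷ 500 mM = 102.240 mL
sodium nitrate: 92.4 mmol/L × 84.99 g/mol × 4.26 L ÷ 1000 = 33.454 g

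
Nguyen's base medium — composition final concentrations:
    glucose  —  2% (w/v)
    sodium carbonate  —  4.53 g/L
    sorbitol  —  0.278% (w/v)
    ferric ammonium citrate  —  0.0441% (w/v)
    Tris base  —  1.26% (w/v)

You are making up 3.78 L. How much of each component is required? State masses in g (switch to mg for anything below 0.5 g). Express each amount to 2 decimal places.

glucose 75.60 g; sodium carbonate 17.12 g; sorbitol 10.51 g; ferric ammonium citrate 1.67 g; Tris base 47.63 g

Working volume: 3.78 L.
glucose: 2 g per 100 mL × 3780 mL ÷ 100 = 75.60 g
sodium carbonate: 4.53 g/L × 3.78 L = 17.12 g
sorbitol: 0.278% w/v = 2.78 g/L → 2.78 × 3.78 L = 10.51 g
ferric ammonium citrate: 0.0441 g per 100 mL × 3780 mL ÷ 100 = 1.67 g
Tris base: 1.26% w/v = 12.6 g/L → 12.6 × 3.78 L = 47.63 g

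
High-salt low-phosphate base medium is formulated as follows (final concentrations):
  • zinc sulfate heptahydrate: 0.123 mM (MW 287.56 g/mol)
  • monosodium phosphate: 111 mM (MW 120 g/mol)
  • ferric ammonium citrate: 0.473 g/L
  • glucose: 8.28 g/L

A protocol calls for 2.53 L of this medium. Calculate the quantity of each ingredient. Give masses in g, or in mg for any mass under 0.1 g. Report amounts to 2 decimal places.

zinc sulfate heptahydrate 89.49 mg; monosodium phosphate 33.70 g; ferric ammonium citrate 1.20 g; glucose 20.95 g

Scale factor relative to 1 L: 2.53.
zinc sulfate heptahydrate: 0.123 mmol/L × 287.56 mg/mmol × 2.53 L = 89.49 mg
monosodium phosphate: 111 mmol/L × 120 g/mol × 2.53 L ÷ 1000 = 33.70 g
ferric ammonium citrate: 0.473 g/L × 2.53 L = 1.20 g
glucose: 8.28 g/L × 2.53 L = 20.95 g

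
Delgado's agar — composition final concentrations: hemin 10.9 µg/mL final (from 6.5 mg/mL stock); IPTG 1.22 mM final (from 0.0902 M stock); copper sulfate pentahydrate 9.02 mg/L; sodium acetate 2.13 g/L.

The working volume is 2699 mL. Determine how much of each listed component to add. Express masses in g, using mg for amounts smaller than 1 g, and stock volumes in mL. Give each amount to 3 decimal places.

Working volume: 2699 mL = 2.699 L.
hemin: dilute stock: 10.9 µg/mL × 2699 mL ÷ 6500 µg/mL = 4.526 mL
IPTG: dilute stock: 1.22 mM × 2699 mL ÷ 90.2 mM = 36.505 mL
copper sulfate pentahydrate: 9.02 mg/L × 2.699 L = 24.345 mg
sodium acetate: 2.13 g/L × 2.699 L = 5.749 g

hemin 4.526 mL; IPTG 36.505 mL; copper sulfate pentahydrate 24.345 mg; sodium acetate 5.749 g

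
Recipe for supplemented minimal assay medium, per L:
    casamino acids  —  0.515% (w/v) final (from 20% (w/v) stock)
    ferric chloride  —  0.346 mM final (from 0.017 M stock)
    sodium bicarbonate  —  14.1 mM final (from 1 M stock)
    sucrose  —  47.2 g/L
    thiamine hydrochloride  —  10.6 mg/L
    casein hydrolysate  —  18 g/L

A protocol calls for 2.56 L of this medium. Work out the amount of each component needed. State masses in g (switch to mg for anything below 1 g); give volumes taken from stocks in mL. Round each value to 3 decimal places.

Working volume: 2.56 L.
casamino acids: V = C2·V2/C1 = 0.515% ÷ 20% × 2560 mL = 65.920 mL
ferric chloride: dilute stock: 0.346 mM × 2560 mL ÷ 17 mM = 52.104 mL
sodium bicarbonate: dilute stock: 14.1 mM × 2560 mL ÷ 1000 mM = 36.096 mL
sucrose: 47.2 g/L × 2.56 L = 120.832 g
thiamine hydrochloride: 10.6 mg/L × 2.56 L = 27.136 mg
casein hydrolysate: 18 g/L × 2.56 L = 46.080 g

casamino acids 65.920 mL; ferric chloride 52.104 mL; sodium bicarbonate 36.096 mL; sucrose 120.832 g; thiamine hydrochloride 27.136 mg; casein hydrolysate 46.080 g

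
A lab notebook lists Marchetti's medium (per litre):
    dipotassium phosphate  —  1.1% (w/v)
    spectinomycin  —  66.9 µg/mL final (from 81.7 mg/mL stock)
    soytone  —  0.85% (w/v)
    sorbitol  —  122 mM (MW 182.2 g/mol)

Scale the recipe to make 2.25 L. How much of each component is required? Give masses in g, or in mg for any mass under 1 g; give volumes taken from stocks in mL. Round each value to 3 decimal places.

dipotassium phosphate 24.750 g; spectinomycin 1.842 mL; soytone 19.125 g; sorbitol 50.014 g

Working volume: 2.25 L.
dipotassium phosphate: 1.1% w/v = 11 g/L → 11 × 2.25 L = 24.750 g
spectinomycin: dilute stock: 66.9 µg/mL × 2250 mL ÷ 81700 µg/mL = 1.842 mL
soytone: 0.85 g per 100 mL × 2250 mL ÷ 100 = 19.125 g
sorbitol: 122 mmol/L × 182.2 g/mol × 2.25 L ÷ 1000 = 50.014 g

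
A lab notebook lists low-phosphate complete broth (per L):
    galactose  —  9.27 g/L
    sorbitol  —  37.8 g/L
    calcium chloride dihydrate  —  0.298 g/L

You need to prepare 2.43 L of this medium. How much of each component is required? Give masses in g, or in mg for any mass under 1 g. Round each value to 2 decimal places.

galactose 22.53 g; sorbitol 91.85 g; calcium chloride dihydrate 724.14 mg

Working volume: 2.43 L.
galactose: 9.27 g/L × 2.43 L = 22.53 g
sorbitol: 37.8 g/L × 2.43 L = 91.85 g
calcium chloride dihydrate: 0.298 g/L × 2.43 L = 0.72414 g = 724.14 mg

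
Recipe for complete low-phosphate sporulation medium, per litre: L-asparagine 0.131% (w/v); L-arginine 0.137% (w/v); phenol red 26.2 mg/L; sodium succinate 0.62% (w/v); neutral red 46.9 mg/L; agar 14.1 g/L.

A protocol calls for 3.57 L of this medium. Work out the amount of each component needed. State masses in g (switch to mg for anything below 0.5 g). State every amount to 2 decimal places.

Working volume: 3.57 L.
L-asparagine: 0.131 g per 100 mL × 3570 mL ÷ 100 = 4.68 g
L-arginine: 0.137% w/v = 1.37 g/L → 1.37 × 3.57 L = 4.89 g
phenol red: 26.2 mg/L × 3.57 L = 93.53 mg
sodium succinate: 0.62 g per 100 mL × 3570 mL ÷ 100 = 22.13 g
neutral red: 46.9 mg/L × 3.57 L = 167.43 mg
agar: 14.1 g/L × 3.57 L = 50.34 g

L-asparagine 4.68 g; L-arginine 4.89 g; phenol red 93.53 mg; sodium succinate 22.13 g; neutral red 167.43 mg; agar 50.34 g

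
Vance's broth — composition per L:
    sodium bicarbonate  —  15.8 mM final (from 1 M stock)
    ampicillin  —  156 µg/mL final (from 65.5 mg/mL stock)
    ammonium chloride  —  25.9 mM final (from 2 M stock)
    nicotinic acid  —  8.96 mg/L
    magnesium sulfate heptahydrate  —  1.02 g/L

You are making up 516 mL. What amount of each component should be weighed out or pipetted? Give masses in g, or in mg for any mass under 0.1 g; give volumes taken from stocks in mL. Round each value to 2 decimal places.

Target volume = 516 mL = 0.516 L.
sodium bicarbonate: V = C2·V2/C1 = 15.8 mM × 516 mL ÷ 1000 mM = 8.15 mL
ampicillin: dilute stock: 156 µg/mL × 516 mL ÷ 65500 µg/mL = 1.23 mL
ammonium chloride: C1V1 = C2V2 → 25.9 mM × 516 mL ÷ 2000 mM = 6.68 mL
nicotinic acid: 8.96 mg/L × 0.516 L = 4.62 mg
magnesium sulfate heptahydrate: 1.02 g/L × 0.516 L = 0.53 g

sodium bicarbonate 8.15 mL; ampicillin 1.23 mL; ammonium chloride 6.68 mL; nicotinic acid 4.62 mg; magnesium sulfate heptahydrate 0.53 g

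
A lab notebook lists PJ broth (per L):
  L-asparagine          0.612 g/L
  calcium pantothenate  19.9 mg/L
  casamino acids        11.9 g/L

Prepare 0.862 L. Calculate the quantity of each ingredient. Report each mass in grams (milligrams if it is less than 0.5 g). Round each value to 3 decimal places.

L-asparagine 0.528 g; calcium pantothenate 17.154 mg; casamino acids 10.258 g

Scale factor relative to 1 L: 0.862.
L-asparagine: 0.612 g/L × 0.862 L = 0.528 g
calcium pantothenate: 19.9 mg/L × 0.862 L = 17.154 mg
casamino acids: 11.9 g/L × 0.862 L = 10.258 g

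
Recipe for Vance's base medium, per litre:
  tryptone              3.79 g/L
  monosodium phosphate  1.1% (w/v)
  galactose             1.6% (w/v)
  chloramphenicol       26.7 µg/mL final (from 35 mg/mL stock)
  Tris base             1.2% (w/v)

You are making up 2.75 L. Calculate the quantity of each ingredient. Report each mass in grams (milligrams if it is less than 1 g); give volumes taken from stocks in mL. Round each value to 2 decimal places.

tryptone 10.42 g; monosodium phosphate 30.25 g; galactose 44.00 g; chloramphenicol 2.10 mL; Tris base 33.00 g

Scale factor relative to 1 L: 2.75.
tryptone: 3.79 g/L × 2.75 L = 10.42 g
monosodium phosphate: 1.1 g per 100 mL × 2750 mL ÷ 100 = 30.25 g
galactose: 1.6 g per 100 mL × 2750 mL ÷ 100 = 44.00 g
chloramphenicol: V = C2·V2/C1 = 26.7 µg/mL × 2750 mL ÷ 35000 µg/mL = 2.10 mL
Tris base: 1.2% w/v = 12 g/L → 12 × 2.75 L = 33.00 g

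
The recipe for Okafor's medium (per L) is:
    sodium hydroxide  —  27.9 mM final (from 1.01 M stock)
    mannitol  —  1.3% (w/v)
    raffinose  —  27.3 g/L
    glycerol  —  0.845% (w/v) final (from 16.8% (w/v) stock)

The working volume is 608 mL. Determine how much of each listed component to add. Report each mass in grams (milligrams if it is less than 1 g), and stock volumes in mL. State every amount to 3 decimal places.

sodium hydroxide 16.795 mL; mannitol 7.904 g; raffinose 16.598 g; glycerol 30.581 mL

Target volume = 608 mL = 0.608 L.
sodium hydroxide: dilute stock: 27.9 mM × 608 mL ÷ 1010 mM = 16.795 mL
mannitol: 1.3 g per 100 mL × 608 mL ÷ 100 = 7.904 g
raffinose: 27.3 g/L × 0.608 L = 16.598 g
glycerol: dilute stock: 0.845% ÷ 16.8% × 608 mL = 30.581 mL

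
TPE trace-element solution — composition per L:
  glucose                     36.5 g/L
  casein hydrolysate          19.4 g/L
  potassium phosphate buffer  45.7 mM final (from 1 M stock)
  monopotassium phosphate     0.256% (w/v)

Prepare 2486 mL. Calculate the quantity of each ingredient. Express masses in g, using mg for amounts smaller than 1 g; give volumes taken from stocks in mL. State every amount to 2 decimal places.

Scale factor relative to 1 L: 2.486.
glucose: 36.5 g/L × 2.486 L = 90.74 g
casein hydrolysate: 19.4 g/L × 2.486 L = 48.23 g
potassium phosphate buffer: V = C2·V2/C1 = 45.7 mM × 2486 mL ÷ 1000 mM = 113.61 mL
monopotassium phosphate: 0.256 g per 100 mL × 2486 mL ÷ 100 = 6.36 g

glucose 90.74 g; casein hydrolysate 48.23 g; potassium phosphate buffer 113.61 mL; monopotassium phosphate 6.36 g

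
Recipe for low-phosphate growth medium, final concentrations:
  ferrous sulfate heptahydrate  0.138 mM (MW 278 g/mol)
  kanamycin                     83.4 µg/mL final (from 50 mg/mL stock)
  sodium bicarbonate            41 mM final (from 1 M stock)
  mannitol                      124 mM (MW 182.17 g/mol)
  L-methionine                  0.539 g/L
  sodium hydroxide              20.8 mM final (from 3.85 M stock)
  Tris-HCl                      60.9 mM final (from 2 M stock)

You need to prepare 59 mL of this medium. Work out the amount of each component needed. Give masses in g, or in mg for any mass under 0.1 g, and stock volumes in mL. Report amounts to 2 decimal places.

Working volume: 59 mL = 0.059 L.
ferrous sulfate heptahydrate: 0.138 mmol/L × 278 mg/mmol × 0.059 L = 2.26 mg
kanamycin: dilute stock: 83.4 µg/mL × 59 mL ÷ 50000 µg/mL = 0.10 mL
sodium bicarbonate: C1V1 = C2V2 → 41 mM × 59 mL ÷ 1000 mM = 2.42 mL
mannitol: 124 mmol/L × 182.17 g/mol × 0.059 L ÷ 1000 = 1.33 g
L-methionine: 0.539 g/L × 0.059 L = 0.031801 g = 31.80 mg
sodium hydroxide: C1V1 = C2V2 → 20.8 mM × 59 mL ÷ 3850 mM = 0.32 mL
Tris-HCl: V = C2·V2/C1 = 60.9 mM × 59 mL ÷ 2000 mM = 1.80 mL

ferrous sulfate heptahydrate 2.26 mg; kanamycin 0.10 mL; sodium bicarbonate 2.42 mL; mannitol 1.33 g; L-methionine 31.80 mg; sodium hydroxide 0.32 mL; Tris-HCl 1.80 mL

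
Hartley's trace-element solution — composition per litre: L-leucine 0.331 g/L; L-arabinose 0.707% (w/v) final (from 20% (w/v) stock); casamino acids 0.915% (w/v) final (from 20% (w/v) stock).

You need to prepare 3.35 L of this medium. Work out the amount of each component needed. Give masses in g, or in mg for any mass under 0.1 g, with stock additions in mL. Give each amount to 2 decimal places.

Scale factor relative to 1 L: 3.35.
L-leucine: 0.331 g/L × 3.35 L = 1.11 g
L-arabinose: C1V1 = C2V2 → 0.707% ÷ 20% × 3350 mL = 118.42 mL
casamino acids: C1V1 = C2V2 → 0.915% ÷ 20% × 3350 mL = 153.26 mL

L-leucine 1.11 g; L-arabinose 118.42 mL; casamino acids 153.26 mL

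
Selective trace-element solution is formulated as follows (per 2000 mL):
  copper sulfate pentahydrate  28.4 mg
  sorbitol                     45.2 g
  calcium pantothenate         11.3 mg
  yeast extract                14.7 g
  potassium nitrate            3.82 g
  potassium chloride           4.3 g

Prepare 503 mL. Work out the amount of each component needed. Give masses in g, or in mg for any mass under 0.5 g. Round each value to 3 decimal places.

Scale factor = 503 mL / 2000 mL = 0.2515.
copper sulfate pentahydrate: 28.4 mg × (503 mL / 2000 mL) = 7.143 mg
sorbitol: 45.2 g × (503 mL / 2000 mL) = 11.368 g
calcium pantothenate: 11.3 mg × (503 mL / 2000 mL) = 2.842 mg
yeast extract: 14.7 g × (503 mL / 2000 mL) = 3.697 g
potassium nitrate: 3.82 g × (503 mL / 2000 mL) = 0.961 g
potassium chloride: 4.3 g × (503 mL / 2000 mL) = 1.081 g

copper sulfate pentahydrate 7.143 mg; sorbitol 11.368 g; calcium pantothenate 2.842 mg; yeast extract 3.697 g; potassium nitrate 0.961 g; potassium chloride 1.081 g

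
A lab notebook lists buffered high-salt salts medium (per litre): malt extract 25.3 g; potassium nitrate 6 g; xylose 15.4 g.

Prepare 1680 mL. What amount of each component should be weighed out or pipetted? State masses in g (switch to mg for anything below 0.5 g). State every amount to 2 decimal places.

Ratio of target to recipe volume: 1680 / 1000 = 1.68.
malt extract: 25.3 g × (1680 mL / 1000 mL) = 42.50 g
potassium nitrate: 6 g × (1680 mL / 1000 mL) = 10.08 g
xylose: 15.4 g × (1680 mL / 1000 mL) = 25.87 g

malt extract 42.50 g; potassium nitrate 10.08 g; xylose 25.87 g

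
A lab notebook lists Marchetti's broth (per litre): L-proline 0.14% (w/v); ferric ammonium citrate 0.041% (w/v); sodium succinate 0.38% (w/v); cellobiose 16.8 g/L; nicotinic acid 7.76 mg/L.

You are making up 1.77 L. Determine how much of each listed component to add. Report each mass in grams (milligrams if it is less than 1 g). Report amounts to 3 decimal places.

L-proline 2.478 g; ferric ammonium citrate 725.700 mg; sodium succinate 6.726 g; cellobiose 29.736 g; nicotinic acid 13.735 mg

Working volume: 1.77 L.
L-proline: 0.14 g per 100 mL × 1770 mL ÷ 100 = 2.478 g
ferric ammonium citrate: 0.041 g per 100 mL × 1770 mL ÷ 100 = 0.7257 g = 725.700 mg
sodium succinate: 0.38 g per 100 mL × 1770 mL ÷ 100 = 6.726 g
cellobiose: 16.8 g/L × 1.77 L = 29.736 g
nicotinic acid: 7.76 mg/L × 1.77 L = 13.735 mg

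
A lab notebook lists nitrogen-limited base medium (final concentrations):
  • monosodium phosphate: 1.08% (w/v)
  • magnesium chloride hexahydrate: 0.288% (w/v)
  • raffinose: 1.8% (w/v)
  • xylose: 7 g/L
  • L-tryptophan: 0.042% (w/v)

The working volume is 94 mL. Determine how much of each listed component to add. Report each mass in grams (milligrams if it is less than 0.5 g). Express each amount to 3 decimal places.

Scale factor relative to 1 L: 0.094.
monosodium phosphate: 1.08 g per 100 mL × 94 mL ÷ 100 = 1.015 g
magnesium chloride hexahydrate: 0.288% w/v = 2.88 g/L → 2.88 × 0.094 L = 0.27072 g = 270.720 mg
raffinose: 1.8 g per 100 mL × 94 mL ÷ 100 = 1.692 g
xylose: 7 g/L × 0.094 L = 0.658 g
L-tryptophan: 0.042 g per 100 mL × 94 mL ÷ 100 = 0.03948 g = 39.480 mg

monosodium phosphate 1.015 g; magnesium chloride hexahydrate 270.720 mg; raffinose 1.692 g; xylose 0.658 g; L-tryptophan 39.480 mg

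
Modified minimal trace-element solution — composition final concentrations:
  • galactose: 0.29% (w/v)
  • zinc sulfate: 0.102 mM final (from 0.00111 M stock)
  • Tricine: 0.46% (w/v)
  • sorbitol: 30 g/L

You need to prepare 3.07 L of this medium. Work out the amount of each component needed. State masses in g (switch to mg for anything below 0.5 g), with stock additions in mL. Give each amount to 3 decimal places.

galactose 8.903 g; zinc sulfate 282.108 mL; Tricine 14.122 g; sorbitol 92.100 g

Scale factor relative to 1 L: 3.07.
galactose: 0.29% w/v = 2.9 g/L → 2.9 × 3.07 L = 8.903 g
zinc sulfate: V = C2·V2/C1 = 0.102 mM × 3070 mL ÷ 1.11 mM = 282.108 mL
Tricine: 0.46% w/v = 4.6 g/L → 4.6 × 3.07 L = 14.122 g
sorbitol: 30 g/L × 3.07 L = 92.100 g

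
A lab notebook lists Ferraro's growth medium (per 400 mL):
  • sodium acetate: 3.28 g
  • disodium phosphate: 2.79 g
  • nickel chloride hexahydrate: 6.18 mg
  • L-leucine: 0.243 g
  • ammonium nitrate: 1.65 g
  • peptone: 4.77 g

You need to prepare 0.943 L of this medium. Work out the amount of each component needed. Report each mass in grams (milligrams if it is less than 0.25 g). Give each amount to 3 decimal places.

sodium acetate 7.733 g; disodium phosphate 6.577 g; nickel chloride hexahydrate 14.569 mg; L-leucine 0.573 g; ammonium nitrate 3.890 g; peptone 11.245 g

Ratio of target to recipe volume: 943 / 400 = 2.3575.
sodium acetate: 3.28 g × (943 mL / 400 mL) = 7.733 g
disodium phosphate: 2.79 g × (943 mL / 400 mL) = 6.577 g
nickel chloride hexahydrate: 6.18 mg × (943 mL / 400 mL) = 14.569 mg
L-leucine: 0.243 g × (943 mL / 400 mL) = 0.573 g
ammonium nitrate: 1.65 g × (943 mL / 400 mL) = 3.890 g
peptone: 4.77 g × (943 mL / 400 mL) = 11.245 g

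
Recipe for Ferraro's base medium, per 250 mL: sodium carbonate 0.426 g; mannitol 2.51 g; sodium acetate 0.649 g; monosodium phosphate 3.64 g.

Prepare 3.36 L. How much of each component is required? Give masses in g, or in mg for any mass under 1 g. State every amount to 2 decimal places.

sodium carbonate 5.73 g; mannitol 33.73 g; sodium acetate 8.72 g; monosodium phosphate 48.92 g

Scale factor = 3360 mL / 250 mL = 13.44.
sodium carbonate: 0.426 g × (3360 mL / 250 mL) = 5.73 g
mannitol: 2.51 g × (3360 mL / 250 mL) = 33.73 g
sodium acetate: 0.649 g × (3360 mL / 250 mL) = 8.72 g
monosodium phosphate: 3.64 g × (3360 mL / 250 mL) = 48.92 g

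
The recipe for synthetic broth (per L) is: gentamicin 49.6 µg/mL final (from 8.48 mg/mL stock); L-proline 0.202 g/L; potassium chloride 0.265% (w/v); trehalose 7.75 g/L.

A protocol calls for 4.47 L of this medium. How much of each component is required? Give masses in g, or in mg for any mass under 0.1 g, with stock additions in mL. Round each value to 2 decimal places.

Working volume: 4.47 L.
gentamicin: dilute stock: 49.6 µg/mL × 4470 mL ÷ 8480 µg/mL = 26.15 mL
L-proline: 0.202 g/L × 4.47 L = 0.90 g
potassium chloride: 0.265 g per 100 mL × 4470 mL ÷ 100 = 11.85 g
trehalose: 7.75 g/L × 4.47 L = 34.64 g

gentamicin 26.15 mL; L-proline 0.90 g; potassium chloride 11.85 g; trehalose 34.64 g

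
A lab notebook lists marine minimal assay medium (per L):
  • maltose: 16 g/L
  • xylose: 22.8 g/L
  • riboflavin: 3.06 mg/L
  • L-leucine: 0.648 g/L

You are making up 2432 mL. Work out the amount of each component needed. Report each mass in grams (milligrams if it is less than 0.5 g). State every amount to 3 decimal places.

Scale factor relative to 1 L: 2.432.
maltose: 16 g/L × 2.432 L = 38.912 g
xylose: 22.8 g/L × 2.432 L = 55.450 g
riboflavin: 3.06 mg/L × 2.432 L = 7.442 mg
L-leucine: 0.648 g/L × 2.432 L = 1.576 g

maltose 38.912 g; xylose 55.450 g; riboflavin 7.442 mg; L-leucine 1.576 g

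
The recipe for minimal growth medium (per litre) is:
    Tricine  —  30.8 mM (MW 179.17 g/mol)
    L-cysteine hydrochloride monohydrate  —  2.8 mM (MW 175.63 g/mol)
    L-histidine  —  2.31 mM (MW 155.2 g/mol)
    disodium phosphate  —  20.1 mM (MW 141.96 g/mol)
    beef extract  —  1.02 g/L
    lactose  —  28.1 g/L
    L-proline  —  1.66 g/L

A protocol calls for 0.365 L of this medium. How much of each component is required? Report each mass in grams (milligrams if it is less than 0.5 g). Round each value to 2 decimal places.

Scale factor relative to 1 L: 0.365.
Tricine: 30.8 mmol/L × 179.17 g/mol × 0.365 L ÷ 1000 = 2.01 g
L-cysteine hydrochloride monohydrate: 2.8 mmol/L × 175.63 mg/mmol × 0.365 L = 179.49 mg
L-histidine: 2.31 mmol/L × 155.2 mg/mmol × 0.365 L = 130.86 mg
disodium phosphate: 20.1 mmol/L × 141.96 g/mol × 0.365 L ÷ 1000 = 1.04 g
beef extract: 1.02 g/L × 0.365 L = 0.3723 g = 372.30 mg
lactose: 28.1 g/L × 0.365 L = 10.26 g
L-proline: 1.66 g/L × 0.365 L = 0.61 g

Tricine 2.01 g; L-cysteine hydrochloride monohydrate 179.49 mg; L-histidine 130.86 mg; disodium phosphate 1.04 g; beef extract 372.30 mg; lactose 10.26 g; L-proline 0.61 g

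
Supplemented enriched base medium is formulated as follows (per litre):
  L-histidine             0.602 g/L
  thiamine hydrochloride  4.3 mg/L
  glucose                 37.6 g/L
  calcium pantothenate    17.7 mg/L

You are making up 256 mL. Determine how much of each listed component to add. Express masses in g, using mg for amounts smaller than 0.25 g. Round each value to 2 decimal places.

L-histidine 154.11 mg; thiamine hydrochloride 1.10 mg; glucose 9.63 g; calcium pantothenate 4.53 mg

Target volume = 256 mL = 0.256 L.
L-histidine: 0.602 g/L × 0.256 L = 0.154112 g = 154.11 mg
thiamine hydrochloride: 4.3 mg/L × 0.256 L = 1.10 mg
glucose: 37.6 g/L × 0.256 L = 9.63 g
calcium pantothenate: 17.7 mg/L × 0.256 L = 4.53 mg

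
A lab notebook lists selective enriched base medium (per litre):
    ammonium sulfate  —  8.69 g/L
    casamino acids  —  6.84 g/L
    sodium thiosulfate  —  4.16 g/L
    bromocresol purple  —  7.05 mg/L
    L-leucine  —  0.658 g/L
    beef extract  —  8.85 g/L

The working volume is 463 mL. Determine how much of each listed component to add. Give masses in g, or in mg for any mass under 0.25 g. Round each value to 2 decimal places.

ammonium sulfate 4.02 g; casamino acids 3.17 g; sodium thiosulfate 1.93 g; bromocresol purple 3.26 mg; L-leucine 0.30 g; beef extract 4.10 g

Scale factor relative to 1 L: 0.463.
ammonium sulfate: 8.69 g/L × 0.463 L = 4.02 g
casamino acids: 6.84 g/L × 0.463 L = 3.17 g
sodium thiosulfate: 4.16 g/L × 0.463 L = 1.93 g
bromocresol purple: 7.05 mg/L × 0.463 L = 3.26 mg
L-leucine: 0.658 g/L × 0.463 L = 0.30 g
beef extract: 8.85 g/L × 0.463 L = 4.10 g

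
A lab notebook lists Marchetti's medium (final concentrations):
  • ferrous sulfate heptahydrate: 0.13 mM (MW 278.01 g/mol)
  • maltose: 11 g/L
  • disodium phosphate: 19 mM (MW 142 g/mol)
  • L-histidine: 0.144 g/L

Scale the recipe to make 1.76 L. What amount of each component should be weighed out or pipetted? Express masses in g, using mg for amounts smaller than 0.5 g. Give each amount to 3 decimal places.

ferrous sulfate heptahydrate 63.609 mg; maltose 19.360 g; disodium phosphate 4.748 g; L-histidine 253.440 mg

Scale factor relative to 1 L: 1.76.
ferrous sulfate heptahydrate: 0.13 mmol/L × 278.01 mg/mmol × 1.76 L = 63.609 mg
maltose: 11 g/L × 1.76 L = 19.360 g
disodium phosphate: 19 mmol/L × 142 g/mol × 1.76 L ÷ 1000 = 4.748 g
L-histidine: 0.144 g/L × 1.76 L = 0.25344 g = 253.440 mg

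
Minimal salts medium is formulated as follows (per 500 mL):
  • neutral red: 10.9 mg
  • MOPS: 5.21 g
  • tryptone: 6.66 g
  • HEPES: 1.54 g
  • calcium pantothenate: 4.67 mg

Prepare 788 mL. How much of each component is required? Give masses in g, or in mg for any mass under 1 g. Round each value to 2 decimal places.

Ratio of target to recipe volume: 788 / 500 = 1.576.
neutral red: 10.9 mg × (788 mL / 500 mL) = 17.18 mg
MOPS: 5.21 g × (788 mL / 500 mL) = 8.21 g
tryptone: 6.66 g × (788 mL / 500 mL) = 10.50 g
HEPES: 1.54 g × (788 mL / 500 mL) = 2.43 g
calcium pantothenate: 4.67 mg × (788 mL / 500 mL) = 7.36 mg

neutral red 17.18 mg; MOPS 8.21 g; tryptone 10.50 g; HEPES 2.43 g; calcium pantothenate 7.36 mg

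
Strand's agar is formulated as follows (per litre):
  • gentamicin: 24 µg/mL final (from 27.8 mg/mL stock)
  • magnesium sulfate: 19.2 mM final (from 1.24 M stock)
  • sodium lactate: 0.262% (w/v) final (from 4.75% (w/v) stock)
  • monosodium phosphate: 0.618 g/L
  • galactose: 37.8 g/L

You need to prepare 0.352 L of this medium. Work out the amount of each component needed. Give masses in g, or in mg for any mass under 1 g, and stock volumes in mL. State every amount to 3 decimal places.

gentamicin 0.304 mL; magnesium sulfate 5.450 mL; sodium lactate 19.416 mL; monosodium phosphate 217.536 mg; galactose 13.306 g

Scale factor relative to 1 L: 0.352.
gentamicin: C1V1 = C2V2 → 24 µg/mL × 352 mL ÷ 27800 µg/mL = 0.304 mL
magnesium sulfate: C1V1 = C2V2 → 19.2 mM × 352 mL ÷ 1240 mM = 5.450 mL
sodium lactate: V = C2·V2/C1 = 0.262% ÷ 4.75% × 352 mL = 19.416 mL
monosodium phosphate: 0.618 g/L × 0.352 L = 0.217536 g = 217.536 mg
galactose: 37.8 g/L × 0.352 L = 13.306 g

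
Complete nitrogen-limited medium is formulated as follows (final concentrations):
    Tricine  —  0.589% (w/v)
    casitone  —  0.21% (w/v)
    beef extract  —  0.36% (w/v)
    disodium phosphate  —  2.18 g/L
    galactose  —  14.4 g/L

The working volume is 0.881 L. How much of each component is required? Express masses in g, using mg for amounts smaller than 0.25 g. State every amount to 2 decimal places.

Tricine 5.19 g; casitone 1.85 g; beef extract 3.17 g; disodium phosphate 1.92 g; galactose 12.69 g

Working volume: 0.881 L.
Tricine: 0.589% w/v = 5.89 g/L → 5.89 × 0.881 L = 5.19 g
casitone: 0.21 g per 100 mL × 881 mL ÷ 100 = 1.85 g
beef extract: 0.36 g per 100 mL × 881 mL ÷ 100 = 3.17 g
disodium phosphate: 2.18 g/L × 0.881 L = 1.92 g
galactose: 14.4 g/L × 0.881 L = 12.69 g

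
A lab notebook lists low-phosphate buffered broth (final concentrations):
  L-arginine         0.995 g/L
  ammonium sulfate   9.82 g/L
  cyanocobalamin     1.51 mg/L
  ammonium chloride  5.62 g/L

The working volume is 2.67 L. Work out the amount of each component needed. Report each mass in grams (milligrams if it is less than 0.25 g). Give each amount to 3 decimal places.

L-arginine 2.657 g; ammonium sulfate 26.219 g; cyanocobalamin 4.032 mg; ammonium chloride 15.005 g

Working volume: 2.67 L.
L-arginine: 0.995 g/L × 2.67 L = 2.657 g
ammonium sulfate: 9.82 g/L × 2.67 L = 26.219 g
cyanocobalamin: 1.51 mg/L × 2.67 L = 4.032 mg
ammonium chloride: 5.62 g/L × 2.67 L = 15.005 g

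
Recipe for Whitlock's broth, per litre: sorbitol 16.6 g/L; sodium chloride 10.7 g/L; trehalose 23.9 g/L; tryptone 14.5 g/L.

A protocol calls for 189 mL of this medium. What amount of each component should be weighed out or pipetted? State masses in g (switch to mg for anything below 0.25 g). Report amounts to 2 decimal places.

Scale factor relative to 1 L: 0.189.
sorbitol: 16.6 g/L × 0.189 L = 3.14 g
sodium chloride: 10.7 g/L × 0.189 L = 2.02 g
trehalose: 23.9 g/L × 0.189 L = 4.52 g
tryptone: 14.5 g/L × 0.189 L = 2.74 g

sorbitol 3.14 g; sodium chloride 2.02 g; trehalose 4.52 g; tryptone 2.74 g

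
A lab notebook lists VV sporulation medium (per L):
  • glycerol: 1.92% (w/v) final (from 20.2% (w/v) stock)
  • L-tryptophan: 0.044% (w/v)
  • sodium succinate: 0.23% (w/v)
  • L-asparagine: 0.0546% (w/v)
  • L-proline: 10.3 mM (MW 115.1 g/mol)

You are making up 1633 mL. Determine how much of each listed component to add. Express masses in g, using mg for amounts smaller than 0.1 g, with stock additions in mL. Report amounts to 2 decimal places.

glycerol 155.22 mL; L-tryptophan 0.72 g; sodium succinate 3.76 g; L-asparagine 0.89 g; L-proline 1.94 g

Scale factor relative to 1 L: 1.633.
glycerol: dilute stock: 1.92% ÷ 20.2% × 1633 mL = 155.22 mL
L-tryptophan: 0.044 g per 100 mL × 1633 mL ÷ 100 = 0.72 g
sodium succinate: 0.23 g per 100 mL × 1633 mL ÷ 100 = 3.76 g
L-asparagine: 0.0546% w/v = 0.546 g/L → 0.546 × 1.633 L = 0.89 g
L-proline: 10.3 mmol/L × 115.1 g/mol × 1.633 L ÷ 1000 = 1.94 g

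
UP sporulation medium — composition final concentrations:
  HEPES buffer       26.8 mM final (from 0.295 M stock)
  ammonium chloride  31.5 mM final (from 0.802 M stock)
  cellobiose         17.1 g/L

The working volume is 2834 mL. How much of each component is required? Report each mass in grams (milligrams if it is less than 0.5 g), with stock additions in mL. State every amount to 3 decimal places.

Working volume: 2834 mL = 2.834 L.
HEPES buffer: V = C2·V2/C1 = 26.8 mM × 2834 mL ÷ 295 mM = 257.462 mL
ammonium chloride: dilute stock: 31.5 mM × 2834 mL ÷ 802 mM = 111.310 mL
cellobiose: 17.1 g/L × 2.834 L = 48.461 g

HEPES buffer 257.462 mL; ammonium chloride 111.310 mL; cellobiose 48.461 g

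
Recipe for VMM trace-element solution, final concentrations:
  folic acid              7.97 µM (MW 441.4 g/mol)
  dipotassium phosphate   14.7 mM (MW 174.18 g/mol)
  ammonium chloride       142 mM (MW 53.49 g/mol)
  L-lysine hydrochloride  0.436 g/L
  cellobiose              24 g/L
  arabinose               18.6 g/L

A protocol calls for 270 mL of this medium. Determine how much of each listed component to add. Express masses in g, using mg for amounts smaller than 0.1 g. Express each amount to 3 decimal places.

folic acid 0.950 mg; dipotassium phosphate 0.691 g; ammonium chloride 2.051 g; L-lysine hydrochloride 0.118 g; cellobiose 6.480 g; arabinose 5.022 g

Scale factor relative to 1 L: 0.27.
folic acid: 7.97 µmol/L × 441.4 g/mol × 0.27 L ÷ 1000 = 0.950 mg
dipotassium phosphate: 14.7 mmol/L × 174.18 g/mol × 0.27 L ÷ 1000 = 0.691 g
ammonium chloride: 142 mmol/L × 53.49 g/mol × 0.27 L ÷ 1000 = 2.051 g
L-lysine hydrochloride: 0.436 g/L × 0.27 L = 0.118 g
cellobiose: 24 g/L × 0.27 L = 6.480 g
arabinose: 18.6 g/L × 0.27 L = 5.022 g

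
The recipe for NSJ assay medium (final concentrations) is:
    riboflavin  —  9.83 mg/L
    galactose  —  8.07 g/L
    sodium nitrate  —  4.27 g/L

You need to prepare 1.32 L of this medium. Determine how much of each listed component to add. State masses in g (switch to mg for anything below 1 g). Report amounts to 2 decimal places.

riboflavin 12.98 mg; galactose 10.65 g; sodium nitrate 5.64 g

Working volume: 1.32 L.
riboflavin: 9.83 mg/L × 1.32 L = 12.98 mg
galactose: 8.07 g/L × 1.32 L = 10.65 g
sodium nitrate: 4.27 g/L × 1.32 L = 5.64 g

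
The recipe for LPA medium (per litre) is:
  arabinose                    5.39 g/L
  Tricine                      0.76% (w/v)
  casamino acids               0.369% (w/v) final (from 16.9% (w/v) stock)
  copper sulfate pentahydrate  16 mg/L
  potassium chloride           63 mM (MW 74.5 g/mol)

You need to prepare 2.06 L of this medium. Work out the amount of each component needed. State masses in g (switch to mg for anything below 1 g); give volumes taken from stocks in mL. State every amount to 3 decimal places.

arabinose 11.103 g; Tricine 15.656 g; casamino acids 44.979 mL; copper sulfate pentahydrate 32.960 mg; potassium chloride 9.669 g

Working volume: 2.06 L.
arabinose: 5.39 g/L × 2.06 L = 11.103 g
Tricine: 0.76% w/v = 7.6 g/L → 7.6 × 2.06 L = 15.656 g
casamino acids: C1V1 = C2V2 → 0.369% ÷ 16.9% × 2060 mL = 44.979 mL
copper sulfate pentahydrate: 16 mg/L × 2.06 L = 32.960 mg
potassium chloride: 63 mmol/L × 74.5 g/mol × 2.06 L ÷ 1000 = 9.669 g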